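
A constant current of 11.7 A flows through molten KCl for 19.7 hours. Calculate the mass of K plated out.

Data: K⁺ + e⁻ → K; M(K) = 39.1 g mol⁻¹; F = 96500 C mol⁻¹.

Q = I·t = 11.70 A × 70920 s = 829800 C.
n(e⁻) = Q/F = 829800 / 96500 = 8.599 mol.
K⁺ + e⁻ → K, so n(K) = n(e⁻)/1 = 8.599 mol.
m = n·M = 8.599 × 39.1 = 336 g.

336 g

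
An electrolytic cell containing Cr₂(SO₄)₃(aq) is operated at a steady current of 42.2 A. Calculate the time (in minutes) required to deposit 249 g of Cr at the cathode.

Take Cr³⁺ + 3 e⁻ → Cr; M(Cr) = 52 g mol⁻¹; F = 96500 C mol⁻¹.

547 min

n(Cr) = m/M = 249 / 52 = 4.788 mol.
Each Cr atom requires 3 electrons, so n(e⁻) = 3 × 4.788 = 14.37 mol.
Q = n(e⁻)·F = 14.37 × 96500 = 1386000 C.
t = Q/I = 1386000 / 42.20 A = 32850 s = 547 min.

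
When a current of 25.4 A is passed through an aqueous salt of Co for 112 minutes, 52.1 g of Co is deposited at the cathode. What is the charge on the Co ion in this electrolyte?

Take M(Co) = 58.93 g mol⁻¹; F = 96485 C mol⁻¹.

Q = I·t = 25.40 A × 6720.0 s = 170700 C, so n(e⁻) = 170700/96485 = 1.769 mol.
n(Co) deposited = 52.1 / 58.93 = 0.8841 mol.
Electrons per atom = n(e⁻)/n(Co) = 1.769 / 0.8841 = 2.00 ≈ 2, so the ion is Co²⁺.

+2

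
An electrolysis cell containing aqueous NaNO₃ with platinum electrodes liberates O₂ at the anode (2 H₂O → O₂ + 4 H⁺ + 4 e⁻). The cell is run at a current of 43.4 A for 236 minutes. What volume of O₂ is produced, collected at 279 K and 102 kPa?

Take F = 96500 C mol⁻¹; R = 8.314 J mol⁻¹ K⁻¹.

Q = I·t = 43.40 A × 14160 s = 614500 C.
n(e⁻) = Q/F = 614500 / 96500 = 6.368 mol.
4 electrons are transferred per O₂ molecule, so n(O₂) = 6.368 / 4 = 1.592 mol.
V = nRT/P = (1.592 × 8.314 × 279) / (102 × 10³ Pa) = 0.0362 m³ = 36.2 L.

36.2 L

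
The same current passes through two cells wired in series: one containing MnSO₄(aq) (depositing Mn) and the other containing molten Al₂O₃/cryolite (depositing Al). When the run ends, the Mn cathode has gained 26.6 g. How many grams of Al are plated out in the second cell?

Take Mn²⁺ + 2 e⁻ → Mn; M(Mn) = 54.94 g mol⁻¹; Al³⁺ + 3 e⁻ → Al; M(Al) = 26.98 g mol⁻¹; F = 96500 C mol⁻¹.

8.71 g

n(Mn) = 26.6 / 54.94 = 0.4842 mol.
Since Mn²⁺ + 2 e⁻ → Mn, n(e⁻) passed = 2 × 0.4842 = 0.9683 mol.
Cells in series carry the same charge, so the same 0.9683 mol of electrons passes through cell 2.
Al³⁺ + 3 e⁻ → Al, so n(Al) = 0.9683 / 3 = 0.3228 mol.
m(Al) = 0.3228 × 26.98 = 8.71 g.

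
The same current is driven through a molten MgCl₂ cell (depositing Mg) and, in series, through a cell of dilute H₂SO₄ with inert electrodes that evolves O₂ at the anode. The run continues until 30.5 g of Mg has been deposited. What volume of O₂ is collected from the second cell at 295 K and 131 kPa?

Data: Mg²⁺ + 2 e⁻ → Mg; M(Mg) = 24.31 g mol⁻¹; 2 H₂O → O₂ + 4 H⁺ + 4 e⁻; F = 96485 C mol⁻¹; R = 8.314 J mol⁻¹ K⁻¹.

n(Mg) = 30.5 / 24.31 = 1.255 mol, so n(e⁻) = 2 × 1.255 = 2.509 mol.
The cells are in series, so the same 2.509 mol of electrons passes through the second cell.
2 H₂O → O₂ + 4 H⁺ + 4 e⁻ — 4 mol e⁻ per mol O₂, so n(O₂) = 2.509/4 = 0.6273 mol.
V = nRT/P = (0.6273 × 8.314 × 295) / (131 × 10³) = 0.0117 m³ = 11.7 L.

11.7 L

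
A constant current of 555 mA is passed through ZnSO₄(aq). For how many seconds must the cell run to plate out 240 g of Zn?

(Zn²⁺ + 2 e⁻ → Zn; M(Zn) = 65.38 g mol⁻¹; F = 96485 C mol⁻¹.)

1.28 × 10⁶ s

n(Zn) = m/M = 240 / 65.38 = 3.671 mol.
Each Zn atom requires 2 electrons, so n(e⁻) = 2 × 3.671 = 7.342 mol.
Q = n(e⁻)·F = 7.342 × 96485 = 708400 C.
t = Q/I = 708400 / 0.5550 A = 1276000 s.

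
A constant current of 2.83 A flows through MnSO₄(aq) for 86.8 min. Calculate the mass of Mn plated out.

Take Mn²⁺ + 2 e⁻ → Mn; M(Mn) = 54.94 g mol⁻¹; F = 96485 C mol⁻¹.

4.20 g

Q = I·t = 2.830 A × 5208.0 s = 14740 C.
n(e⁻) = Q/F = 14740 / 96485 = 0.1528 mol.
Mn²⁺ + 2 e⁻ → Mn, so n(Mn) = n(e⁻)/2 = 0.07638 mol.
m = n·M = 0.07638 × 54.94 = 4.20 g.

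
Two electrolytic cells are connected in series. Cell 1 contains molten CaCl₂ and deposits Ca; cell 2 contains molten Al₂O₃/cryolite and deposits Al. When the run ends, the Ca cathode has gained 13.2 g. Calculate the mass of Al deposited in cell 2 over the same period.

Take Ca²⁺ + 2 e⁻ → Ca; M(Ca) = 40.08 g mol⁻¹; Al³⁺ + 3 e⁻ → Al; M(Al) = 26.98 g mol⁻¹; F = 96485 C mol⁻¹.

n(Ca) = 13.2 / 40.08 = 0.3293 mol.
Since Ca²⁺ + 2 e⁻ → Ca, n(e⁻) passed = 2 × 0.3293 = 0.6587 mol.
Cells in series carry the same charge, so the same 0.6587 mol of electrons passes through cell 2.
Al³⁺ + 3 e⁻ → Al, so n(Al) = 0.6587 / 3 = 0.2196 mol.
m(Al) = 0.2196 × 26.98 = 5.92 g.

5.92 g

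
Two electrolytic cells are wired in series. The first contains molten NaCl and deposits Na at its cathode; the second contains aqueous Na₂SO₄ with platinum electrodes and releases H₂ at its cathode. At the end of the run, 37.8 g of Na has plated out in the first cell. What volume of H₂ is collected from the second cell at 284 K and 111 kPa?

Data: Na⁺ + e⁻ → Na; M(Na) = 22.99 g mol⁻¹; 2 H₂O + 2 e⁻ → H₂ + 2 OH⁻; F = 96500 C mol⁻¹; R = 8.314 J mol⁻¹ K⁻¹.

n(Na) = 37.8 / 22.99 = 1.644 mol, so n(e⁻) = 1 × 1.644 = 1.644 mol.
The cells are in series, so the same 1.644 mol of electrons passes through the second cell.
2 H₂O + 2 e⁻ → H₂ + 2 OH⁻ — 2 mol e⁻ per mol H₂, so n(H₂) = 1.644/2 = 0.8221 mol.
V = nRT/P = (0.8221 × 8.314 × 284) / (111 × 10³) = 0.0175 m³ = 17.5 L.

17.5 L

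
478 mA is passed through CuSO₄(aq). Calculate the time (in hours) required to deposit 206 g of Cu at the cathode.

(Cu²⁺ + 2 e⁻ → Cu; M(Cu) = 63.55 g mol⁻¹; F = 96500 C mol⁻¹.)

364 h

n(Cu) = m/M = 206 / 63.55 = 3.242 mol.
Each Cu atom requires 2 electrons, so n(e⁻) = 2 × 3.242 = 6.483 mol.
Q = n(e⁻)·F = 6.483 × 96500 = 625600 C.
t = Q/I = 625600 / 0.4780 A = 1309000 s = 364 h.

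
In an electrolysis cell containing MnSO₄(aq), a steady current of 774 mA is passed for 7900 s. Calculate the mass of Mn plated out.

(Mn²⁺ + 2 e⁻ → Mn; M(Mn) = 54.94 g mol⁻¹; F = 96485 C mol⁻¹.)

Q = I·t = 0.7740 A × 7900.0 s = 6115 C.
n(e⁻) = Q/F = 6115 / 96485 = 0.06337 mol.
Mn²⁺ + 2 e⁻ → Mn, so n(Mn) = n(e⁻)/2 = 0.03169 mol.
m = n·M = 0.03169 × 54.94 = 1.74 g.

1.74 g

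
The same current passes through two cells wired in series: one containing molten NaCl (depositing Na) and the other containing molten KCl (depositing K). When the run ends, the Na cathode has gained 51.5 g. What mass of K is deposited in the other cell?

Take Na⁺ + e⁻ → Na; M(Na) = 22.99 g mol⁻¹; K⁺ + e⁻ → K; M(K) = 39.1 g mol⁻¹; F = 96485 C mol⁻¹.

n(Na) = 51.5 / 22.99 = 2.240 mol.
Since Na⁺ + e⁻ → Na, n(e⁻) passed = 1 × 2.240 = 2.240 mol.
Cells in series carry the same charge, so the same 2.240 mol of electrons passes through cell 2.
K⁺ + e⁻ → K, so n(K) = 2.240 / 1 = 2.240 mol.
m(K) = 2.240 × 39.1 = 87.6 g.

87.6 g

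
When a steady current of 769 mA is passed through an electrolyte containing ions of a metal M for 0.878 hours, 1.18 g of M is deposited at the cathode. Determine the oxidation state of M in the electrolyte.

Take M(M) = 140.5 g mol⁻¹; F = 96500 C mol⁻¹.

Q = I·t = 0.7690 A × 3160.8 s = 2431 C, so n(e⁻) = 2431/96500 = 0.02519 mol.
n(M) deposited = 1.18 / 140.5 = 0.008399 mol.
Electrons per atom = n(e⁻)/n(M) = 0.02519 / 0.008399 = 3.00 ≈ 3, so the ion is M³⁺.

+3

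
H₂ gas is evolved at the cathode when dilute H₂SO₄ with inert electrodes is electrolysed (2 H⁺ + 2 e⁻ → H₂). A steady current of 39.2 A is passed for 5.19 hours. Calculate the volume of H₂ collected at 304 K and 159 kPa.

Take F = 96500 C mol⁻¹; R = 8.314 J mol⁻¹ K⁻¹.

Q = I·t = 39.20 A × 18684 s = 732400 C.
n(e⁻) = Q/F = 732400 / 96500 = 7.590 mol.
2 electrons are transferred per H₂ molecule, so n(H₂) = 7.590 / 2 = 3.795 mol.
V = nRT/P = (3.795 × 8.314 × 304) / (159 × 10³ Pa) = 0.0603 m³ = 60.3 L.

60.3 L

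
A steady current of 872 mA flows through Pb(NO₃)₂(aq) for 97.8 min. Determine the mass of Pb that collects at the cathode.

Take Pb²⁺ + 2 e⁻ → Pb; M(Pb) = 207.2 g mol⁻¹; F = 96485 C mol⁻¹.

Q = I·t = 0.8720 A × 5868.0 s = 5117 C.
n(e⁻) = Q/F = 5117 / 96485 = 0.05303 mol.
Pb²⁺ + 2 e⁻ → Pb, so n(Pb) = n(e⁻)/2 = 0.02652 mol.
m = n·M = 0.02652 × 207.2 = 5.49 g.

5.49 g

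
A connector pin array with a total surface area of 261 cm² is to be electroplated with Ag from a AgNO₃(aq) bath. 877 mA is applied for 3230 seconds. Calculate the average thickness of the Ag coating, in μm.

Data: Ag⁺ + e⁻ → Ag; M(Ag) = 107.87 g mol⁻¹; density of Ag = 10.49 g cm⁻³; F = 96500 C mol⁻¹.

11.6 μm

Q = I·t = 0.8770 × 3230.0 = 2833 C; n(e⁻) = 0.02935 mol.
n(Ag) = n(e⁻)/1 = 0.02935 mol, so m = 0.02935 × 107.87 = 3.166 g.
Volume = m/ρ = 3.166 / 10.49 = 0.3019 cm³.
Thickness = V/A = 0.3019 / 261 = 0.00116 cm = 11.6 μm.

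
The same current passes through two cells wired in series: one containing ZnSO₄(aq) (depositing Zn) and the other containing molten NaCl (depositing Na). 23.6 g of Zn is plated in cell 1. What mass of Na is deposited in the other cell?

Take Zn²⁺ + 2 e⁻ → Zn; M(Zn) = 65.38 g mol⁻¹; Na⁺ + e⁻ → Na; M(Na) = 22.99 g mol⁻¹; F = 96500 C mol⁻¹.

n(Zn) = 23.6 / 65.38 = 0.3610 mol.
Since Zn²⁺ + 2 e⁻ → Zn, n(e⁻) passed = 2 × 0.3610 = 0.7219 mol.
Cells in series carry the same charge, so the same 0.7219 mol of electrons passes through cell 2.
Na⁺ + e⁻ → Na, so n(Na) = 0.7219 / 1 = 0.7219 mol.
m(Na) = 0.7219 × 22.99 = 16.6 g.

16.6 g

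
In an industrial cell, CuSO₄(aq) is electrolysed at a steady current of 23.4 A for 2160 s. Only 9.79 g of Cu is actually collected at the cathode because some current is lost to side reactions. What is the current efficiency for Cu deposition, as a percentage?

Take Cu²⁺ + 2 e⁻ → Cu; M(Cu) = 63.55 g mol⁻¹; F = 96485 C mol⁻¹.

Q = I·t = 23.40 × 2160.0 = 50540 C; n(e⁻) = 50540/96485 = 0.5239 mol.
Theoretical n(Cu) = n(e⁻)/2 = 0.2619 mol, i.e. m_theo = 0.2619 × 63.55 = 16.65 g.
Efficiency = m_actual / m_theo = 9.79 / 16.65 = 58.8 %.

58.8 %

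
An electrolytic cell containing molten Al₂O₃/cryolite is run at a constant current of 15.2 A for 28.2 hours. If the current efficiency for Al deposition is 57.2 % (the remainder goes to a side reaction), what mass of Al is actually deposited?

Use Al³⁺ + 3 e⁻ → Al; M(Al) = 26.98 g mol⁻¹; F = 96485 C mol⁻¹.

82.3 g

Q = I·t = 15.20 × 101520 = 1543000 C.
n(e⁻) = 1543000/96485 = 15.99 mol; theoretically n(Al) = 15.99/3 = 5.331 mol, m_theo = 143.8 g.
At 57.2 % efficiency, m_actual = 0.572 × 143.8 = 82.3 g.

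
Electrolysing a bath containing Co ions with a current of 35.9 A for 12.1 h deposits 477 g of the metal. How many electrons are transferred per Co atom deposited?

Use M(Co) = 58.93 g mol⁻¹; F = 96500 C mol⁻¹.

2

Q = I·t = 35.90 A × 43560 s = 1564000 C, so n(e⁻) = 1564000/96500 = 16.21 mol.
n(Co) deposited = 477 / 58.93 = 8.094 mol.
Electrons per atom = n(e⁻)/n(Co) = 16.21 / 8.094 = 2.00 ≈ 2, so the ion is Co²⁺.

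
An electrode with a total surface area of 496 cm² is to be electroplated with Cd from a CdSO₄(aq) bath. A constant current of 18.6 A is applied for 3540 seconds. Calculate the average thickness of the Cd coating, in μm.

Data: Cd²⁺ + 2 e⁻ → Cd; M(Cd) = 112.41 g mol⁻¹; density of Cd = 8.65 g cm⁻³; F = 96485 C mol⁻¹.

89.4 μm

Q = I·t = 18.60 × 3540.0 = 65840 C; n(e⁻) = 0.6824 mol.
n(Cd) = n(e⁻)/2 = 0.3412 mol, so m = 0.3412 × 112.41 = 38.36 g.
Volume = m/ρ = 38.36 / 8.65 = 4.434 cm³.
Thickness = V/A = 4.434 / 496 = 0.00894 cm = 89.4 μm.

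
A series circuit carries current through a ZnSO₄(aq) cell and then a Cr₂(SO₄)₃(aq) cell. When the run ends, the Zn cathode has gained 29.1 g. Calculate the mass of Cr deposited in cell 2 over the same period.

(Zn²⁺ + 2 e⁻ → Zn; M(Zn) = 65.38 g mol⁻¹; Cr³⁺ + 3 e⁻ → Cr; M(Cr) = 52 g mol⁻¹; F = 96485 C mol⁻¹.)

n(Zn) = 29.1 / 65.38 = 0.4451 mol.
Since Zn²⁺ + 2 e⁻ → Zn, n(e⁻) passed = 2 × 0.4451 = 0.8902 mol.
Cells in series carry the same charge, so the same 0.8902 mol of electrons passes through cell 2.
Cr³⁺ + 3 e⁻ → Cr, so n(Cr) = 0.8902 / 3 = 0.2967 mol.
m(Cr) = 0.2967 × 52 = 15.4 g.

15.4 g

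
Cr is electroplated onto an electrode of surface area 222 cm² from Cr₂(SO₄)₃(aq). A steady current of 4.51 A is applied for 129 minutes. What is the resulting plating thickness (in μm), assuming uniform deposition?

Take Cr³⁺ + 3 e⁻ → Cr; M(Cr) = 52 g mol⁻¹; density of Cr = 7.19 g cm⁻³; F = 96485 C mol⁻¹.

Q = I·t = 4.510 × 7740.0 = 34910 C; n(e⁻) = 0.3618 mol.
n(Cr) = n(e⁻)/3 = 0.1206 mol, so m = 0.1206 × 52 = 6.271 g.
Volume = m/ρ = 6.271 / 7.19 = 0.8722 cm³.
Thickness = V/A = 0.8722 / 222 = 0.00393 cm = 39.3 μm.

39.3 μm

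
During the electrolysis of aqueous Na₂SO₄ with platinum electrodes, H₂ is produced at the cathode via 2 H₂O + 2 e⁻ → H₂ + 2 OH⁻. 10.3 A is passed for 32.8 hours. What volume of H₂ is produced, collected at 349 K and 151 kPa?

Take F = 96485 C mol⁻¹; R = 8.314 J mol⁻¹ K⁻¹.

121 L

Q = I·t = 10.30 A × 118080 s = 1216000 C.
n(e⁻) = Q/F = 1216000 / 96485 = 12.61 mol.
2 electrons are transferred per H₂ molecule, so n(H₂) = 12.61 / 2 = 6.303 mol.
V = nRT/P = (6.303 × 8.314 × 349) / (151 × 10³ Pa) = 0.121 m³ = 121 L.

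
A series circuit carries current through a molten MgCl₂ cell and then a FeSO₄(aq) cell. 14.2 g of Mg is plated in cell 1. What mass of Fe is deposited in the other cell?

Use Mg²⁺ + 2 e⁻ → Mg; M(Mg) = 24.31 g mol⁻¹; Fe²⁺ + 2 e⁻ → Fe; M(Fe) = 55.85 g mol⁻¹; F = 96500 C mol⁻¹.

n(Mg) = 14.2 / 24.31 = 0.5841 mol.
Since Mg²⁺ + 2 e⁻ → Mg, n(e⁻) passed = 2 × 0.5841 = 1.168 mol.
Cells in series carry the same charge, so the same 1.168 mol of electrons passes through cell 2.
Fe²⁺ + 2 e⁻ → Fe, so n(Fe) = 1.168 / 2 = 0.5841 mol.
m(Fe) = 0.5841 × 55.85 = 32.6 g.

32.6 g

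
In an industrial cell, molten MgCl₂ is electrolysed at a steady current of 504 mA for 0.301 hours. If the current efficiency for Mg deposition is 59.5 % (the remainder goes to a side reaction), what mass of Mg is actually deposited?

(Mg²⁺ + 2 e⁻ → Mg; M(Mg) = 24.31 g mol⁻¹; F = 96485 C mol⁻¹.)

Q = I·t = 0.5040 × 1083.6 = 546.1 C.
n(e⁻) = 546.1/96485 = 0.005660 mol; theoretically n(Mg) = 0.005660/2 = 0.002830 mol, m_theo = 0.06880 g.
At 59.5 % efficiency, m_actual = 0.595 × 0.06880 = 0.0409 g.

0.0409 g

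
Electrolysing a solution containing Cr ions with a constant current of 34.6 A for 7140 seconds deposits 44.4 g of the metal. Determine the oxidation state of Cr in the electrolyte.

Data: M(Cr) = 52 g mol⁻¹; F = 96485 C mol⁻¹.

+3

Q = I·t = 34.60 A × 7140.0 s = 247000 C, so n(e⁻) = 247000/96485 = 2.560 mol.
n(Cr) deposited = 44.4 / 52 = 0.8538 mol.
Electrons per atom = n(e⁻)/n(Cr) = 2.560 / 0.8538 = 3.00 ≈ 3, so the ion is Cr³⁺.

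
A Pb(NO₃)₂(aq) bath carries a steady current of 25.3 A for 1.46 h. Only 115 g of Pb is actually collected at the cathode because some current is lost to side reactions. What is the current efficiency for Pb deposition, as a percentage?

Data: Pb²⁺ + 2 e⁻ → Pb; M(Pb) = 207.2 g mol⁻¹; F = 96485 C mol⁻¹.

80.5 %

Q = I·t = 25.30 × 5256.0 = 133000 C; n(e⁻) = 133000/96485 = 1.378 mol.
Theoretical n(Pb) = n(e⁻)/2 = 0.6891 mol, i.e. m_theo = 0.6891 × 207.2 = 142.8 g.
Efficiency = m_actual / m_theo = 115 / 142.8 = 80.5 %.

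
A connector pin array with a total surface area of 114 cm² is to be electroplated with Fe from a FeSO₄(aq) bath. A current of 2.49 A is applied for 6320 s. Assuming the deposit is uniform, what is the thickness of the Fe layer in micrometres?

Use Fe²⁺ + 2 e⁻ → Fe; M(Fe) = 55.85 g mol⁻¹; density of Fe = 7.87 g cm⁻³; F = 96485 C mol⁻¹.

50.8 μm

Q = I·t = 2.490 × 6320.0 = 15740 C; n(e⁻) = 0.1631 mol.
n(Fe) = n(e⁻)/2 = 0.08155 mol, so m = 0.08155 × 55.85 = 4.555 g.
Volume = m/ρ = 4.555 / 7.87 = 0.5787 cm³.
Thickness = V/A = 0.5787 / 114 = 0.00508 cm = 50.8 μm.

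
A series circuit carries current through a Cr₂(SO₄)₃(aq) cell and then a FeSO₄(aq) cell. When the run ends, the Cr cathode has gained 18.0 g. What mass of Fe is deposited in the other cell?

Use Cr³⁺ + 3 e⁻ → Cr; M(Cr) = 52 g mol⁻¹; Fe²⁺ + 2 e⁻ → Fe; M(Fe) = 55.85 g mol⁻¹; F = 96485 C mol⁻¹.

29.0 g

n(Cr) = 18.0 / 52 = 0.3462 mol.
Since Cr³⁺ + 3 e⁻ → Cr, n(e⁻) passed = 3 × 0.3462 = 1.038 mol.
Cells in series carry the same charge, so the same 1.038 mol of electrons passes through cell 2.
Fe²⁺ + 2 e⁻ → Fe, so n(Fe) = 1.038 / 2 = 0.5192 mol.
m(Fe) = 0.5192 × 55.85 = 29.0 g.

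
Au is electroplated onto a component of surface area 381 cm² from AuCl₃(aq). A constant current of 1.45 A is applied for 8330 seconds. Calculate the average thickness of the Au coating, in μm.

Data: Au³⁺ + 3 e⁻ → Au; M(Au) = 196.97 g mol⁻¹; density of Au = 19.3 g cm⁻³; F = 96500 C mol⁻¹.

11.2 μm

Q = I·t = 1.450 × 8330.0 = 12080 C; n(e⁻) = 0.1252 mol.
n(Au) = n(e⁻)/3 = 0.04172 mol, so m = 0.04172 × 196.97 = 8.218 g.
Volume = m/ρ = 8.218 / 19.3 = 0.4258 cm³.
Thickness = V/A = 0.4258 / 381 = 0.00112 cm = 11.2 μm.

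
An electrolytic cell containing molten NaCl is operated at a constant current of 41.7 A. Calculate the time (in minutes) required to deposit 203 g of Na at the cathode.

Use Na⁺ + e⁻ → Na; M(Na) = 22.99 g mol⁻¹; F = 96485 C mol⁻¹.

341 min

n(Na) = m/M = 203 / 22.99 = 8.830 mol.
Each Na atom requires 1 electron, so n(e⁻) = 1 × 8.830 = 8.830 mol.
Q = n(e⁻)·F = 8.830 × 96485 = 852000 C.
t = Q/I = 852000 / 41.70 A = 20430 s = 341 min.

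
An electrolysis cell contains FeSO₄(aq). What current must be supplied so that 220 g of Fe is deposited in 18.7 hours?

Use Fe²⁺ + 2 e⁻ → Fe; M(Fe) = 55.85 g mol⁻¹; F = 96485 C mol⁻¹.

11.3 A

n(Fe) = 220 / 55.85 = 3.939 mol.
n(e⁻) = 2 × 3.939 = 7.878 mol.
Q = n(e⁻)·F = 7.878 × 96485 = 760100 C.
I = Q/t = 760100 / 67320 s = 11.3 A.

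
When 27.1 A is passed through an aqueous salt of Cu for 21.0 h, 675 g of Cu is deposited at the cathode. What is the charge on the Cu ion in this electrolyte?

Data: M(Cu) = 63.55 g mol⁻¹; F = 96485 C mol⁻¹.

+2

Q = I·t = 27.10 A × 75600 s = 2049000 C, so n(e⁻) = 2049000/96485 = 21.23 mol.
n(Cu) deposited = 675 / 63.55 = 10.62 mol.
Electrons per atom = n(e⁻)/n(Cu) = 21.23 / 10.62 = 2.00 ≈ 2, so the ion is Cu²⁺.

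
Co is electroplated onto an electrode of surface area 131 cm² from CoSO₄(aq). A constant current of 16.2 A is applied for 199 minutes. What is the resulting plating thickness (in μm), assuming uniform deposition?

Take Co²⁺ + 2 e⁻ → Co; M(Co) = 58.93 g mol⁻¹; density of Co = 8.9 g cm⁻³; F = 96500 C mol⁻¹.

507 μm

Q = I·t = 16.20 × 11940 = 193400 C; n(e⁻) = 2.004 mol.
n(Co) = n(e⁻)/2 = 1.002 mol, so m = 1.002 × 58.93 = 59.06 g.
Volume = m/ρ = 59.06 / 8.9 = 6.636 cm³.
Thickness = V/A = 6.636 / 131 = 0.0507 cm = 507 μm.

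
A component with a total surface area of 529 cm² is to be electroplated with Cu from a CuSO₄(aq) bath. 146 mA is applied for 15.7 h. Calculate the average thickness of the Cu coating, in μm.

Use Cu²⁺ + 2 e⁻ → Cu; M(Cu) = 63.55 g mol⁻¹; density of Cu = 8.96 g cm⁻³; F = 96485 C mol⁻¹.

Q = I·t = 0.1460 × 56520 = 8252 C; n(e⁻) = 0.08553 mol.
n(Cu) = n(e⁻)/2 = 0.04276 mol, so m = 0.04276 × 63.55 = 2.718 g.
Volume = m/ρ = 2.718 / 8.96 = 0.3033 cm³.
Thickness = V/A = 0.3033 / 529 = 5.73 × 10⁻⁴ cm = 5.73 μm.

5.73 μm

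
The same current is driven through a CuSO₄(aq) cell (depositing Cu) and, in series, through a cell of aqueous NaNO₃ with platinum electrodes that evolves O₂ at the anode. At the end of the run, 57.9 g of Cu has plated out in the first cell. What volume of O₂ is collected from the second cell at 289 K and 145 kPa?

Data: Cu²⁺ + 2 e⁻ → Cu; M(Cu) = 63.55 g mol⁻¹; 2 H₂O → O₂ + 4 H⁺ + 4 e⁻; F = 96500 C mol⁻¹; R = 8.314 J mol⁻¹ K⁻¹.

n(Cu) = 57.9 / 63.55 = 0.9111 mol, so n(e⁻) = 2 × 0.9111 = 1.822 mol.
The cells are in series, so the same 1.822 mol of electrons passes through the second cell.
2 H₂O → O₂ + 4 H⁺ + 4 e⁻ — 4 mol e⁻ per mol O₂, so n(O₂) = 1.822/4 = 0.4555 mol.
V = nRT/P = (0.4555 × 8.314 × 289) / (145 × 10³) = 0.00755 m³ = 7.55 L.

7.55 L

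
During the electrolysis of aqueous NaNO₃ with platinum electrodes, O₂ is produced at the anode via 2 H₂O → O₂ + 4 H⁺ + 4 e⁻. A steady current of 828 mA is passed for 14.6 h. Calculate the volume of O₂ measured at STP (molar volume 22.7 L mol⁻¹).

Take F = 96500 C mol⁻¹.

2.56 L

Q = I·t = 0.8280 A × 52560 s = 43520 C.
n(e⁻) = Q/F = 43520 / 96500 = 0.4510 mol.
4 electrons are transferred per O₂ molecule, so n(O₂) = 0.4510 / 4 = 0.1127 mol.
V = n × V_m = 0.1127 × 22.7 = 2.56 L.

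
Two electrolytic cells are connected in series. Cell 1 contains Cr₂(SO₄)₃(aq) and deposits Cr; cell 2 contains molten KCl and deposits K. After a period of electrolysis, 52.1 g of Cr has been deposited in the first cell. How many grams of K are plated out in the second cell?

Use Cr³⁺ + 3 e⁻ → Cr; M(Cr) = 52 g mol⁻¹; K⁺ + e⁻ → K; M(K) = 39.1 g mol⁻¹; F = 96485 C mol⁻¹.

118 g

n(Cr) = 52.1 / 52 = 1.002 mol.
Since Cr³⁺ + 3 e⁻ → Cr, n(e⁻) passed = 3 × 1.002 = 3.006 mol.
Cells in series carry the same charge, so the same 3.006 mol of electrons passes through cell 2.
K⁺ + e⁻ → K, so n(K) = 3.006 / 1 = 3.006 mol.
m(K) = 3.006 × 39.1 = 118 g.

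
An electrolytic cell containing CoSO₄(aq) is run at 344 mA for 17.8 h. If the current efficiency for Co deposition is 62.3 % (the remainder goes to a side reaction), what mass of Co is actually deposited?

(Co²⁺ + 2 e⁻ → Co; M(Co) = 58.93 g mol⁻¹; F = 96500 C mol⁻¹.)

Q = I·t = 0.3440 × 64080 = 22040 C.
n(e⁻) = 22040/96500 = 0.2284 mol; theoretically n(Co) = 0.2284/2 = 0.1142 mol, m_theo = 6.731 g.
At 62.3 % efficiency, m_actual = 0.623 × 6.731 = 4.19 g.

4.19 g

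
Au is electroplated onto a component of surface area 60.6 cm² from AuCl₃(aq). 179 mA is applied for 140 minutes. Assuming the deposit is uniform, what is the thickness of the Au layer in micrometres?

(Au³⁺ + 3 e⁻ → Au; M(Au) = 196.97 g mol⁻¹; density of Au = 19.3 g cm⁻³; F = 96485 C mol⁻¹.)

Q = I·t = 0.1790 × 8400.0 = 1504 C; n(e⁻) = 0.01558 mol.
n(Au) = n(e⁻)/3 = 0.005195 mol, so m = 0.005195 × 196.97 = 1.023 g.
Volume = m/ρ = 1.023 / 19.3 = 0.05301 cm³.
Thickness = V/A = 0.05301 / 60.6 = 8.75 × 10⁻⁴ cm = 8.75 μm.

8.75 μm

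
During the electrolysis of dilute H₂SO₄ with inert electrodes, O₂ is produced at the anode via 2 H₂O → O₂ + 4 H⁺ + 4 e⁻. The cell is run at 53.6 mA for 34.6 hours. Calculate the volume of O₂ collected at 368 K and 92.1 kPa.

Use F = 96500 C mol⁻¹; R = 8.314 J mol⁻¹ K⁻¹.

0.575 L

Q = I·t = 0.05360 A × 124560 s = 6676 C.
n(e⁻) = Q/F = 6676 / 96500 = 0.06919 mol.
4 electrons are transferred per O₂ molecule, so n(O₂) = 0.06919 / 4 = 0.01730 mol.
V = nRT/P = (0.01730 × 8.314 × 368) / (92.1 × 10³ Pa) = 5.75 × 10⁻⁴ m³ = 0.575 L.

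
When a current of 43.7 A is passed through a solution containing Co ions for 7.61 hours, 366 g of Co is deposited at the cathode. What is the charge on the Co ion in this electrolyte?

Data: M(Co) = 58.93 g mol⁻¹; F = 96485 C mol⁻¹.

Q = I·t = 43.70 A × 27396 s = 1197000 C, so n(e⁻) = 1197000/96485 = 12.41 mol.
n(Co) deposited = 366 / 58.93 = 6.211 mol.
Electrons per atom = n(e⁻)/n(Co) = 12.41 / 6.211 = 2.00 ≈ 2, so the ion is Co²⁺.

+2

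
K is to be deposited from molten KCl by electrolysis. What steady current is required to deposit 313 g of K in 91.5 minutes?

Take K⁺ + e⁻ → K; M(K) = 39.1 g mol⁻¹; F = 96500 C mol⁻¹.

n(K) = 313 / 39.1 = 8.005 mol.
n(e⁻) = 1 × 8.005 = 8.005 mol.
Q = n(e⁻)·F = 8.005 × 96500 = 772500 C.
I = Q/t = 772500 / 5490.0 s = 141 A.

141 A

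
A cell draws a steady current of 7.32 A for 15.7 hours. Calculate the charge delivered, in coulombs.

4.14 × 10⁵ C

Q = I·t = 7.320 A × 56520 s = 4.14 × 10⁵ C.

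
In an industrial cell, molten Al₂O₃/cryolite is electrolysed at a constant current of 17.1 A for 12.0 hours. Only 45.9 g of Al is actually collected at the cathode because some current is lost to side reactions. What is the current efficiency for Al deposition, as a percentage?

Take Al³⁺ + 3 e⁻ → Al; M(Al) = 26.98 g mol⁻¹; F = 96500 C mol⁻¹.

Q = I·t = 17.10 × 43200 = 738700 C; n(e⁻) = 738700/96500 = 7.655 mol.
Theoretical n(Al) = n(e⁻)/3 = 2.552 mol, i.e. m_theo = 2.552 × 26.98 = 68.85 g.
Efficiency = m_actual / m_theo = 45.9 / 68.85 = 66.7 %.

66.7 %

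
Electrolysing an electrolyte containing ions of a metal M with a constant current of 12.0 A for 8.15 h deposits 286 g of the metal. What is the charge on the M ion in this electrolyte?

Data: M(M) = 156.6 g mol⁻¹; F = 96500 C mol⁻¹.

Q = I·t = 12.00 A × 29340 s = 352100 C, so n(e⁻) = 352100/96500 = 3.648 mol.
n(M) deposited = 286 / 156.6 = 1.826 mol.
Electrons per atom = n(e⁻)/n(M) = 3.648 / 1.826 = 2.00 ≈ 2, so the ion is M²⁺.

+2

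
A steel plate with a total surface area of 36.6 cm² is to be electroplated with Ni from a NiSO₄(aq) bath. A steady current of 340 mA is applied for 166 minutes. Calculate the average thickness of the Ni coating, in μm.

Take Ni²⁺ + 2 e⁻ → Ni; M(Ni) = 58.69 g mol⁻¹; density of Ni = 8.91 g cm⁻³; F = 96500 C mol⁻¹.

31.6 μm

Q = I·t = 0.3400 × 9960.0 = 3386 C; n(e⁻) = 0.03509 mol.
n(Ni) = n(e⁻)/2 = 0.01755 mol, so m = 0.01755 × 58.69 = 1.030 g.
Volume = m/ρ = 1.030 / 8.91 = 0.1156 cm³.
Thickness = V/A = 0.1156 / 36.6 = 0.00316 cm = 31.6 μm.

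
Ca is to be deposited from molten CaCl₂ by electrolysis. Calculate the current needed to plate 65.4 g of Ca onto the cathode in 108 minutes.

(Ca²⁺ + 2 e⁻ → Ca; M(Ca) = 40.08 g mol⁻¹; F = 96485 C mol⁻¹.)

48.6 A

n(Ca) = 65.4 / 40.08 = 1.632 mol.
n(e⁻) = 2 × 1.632 = 3.263 mol.
Q = n(e⁻)·F = 3.263 × 96485 = 314900 C.
I = Q/t = 314900 / 6480.0 s = 48.6 A.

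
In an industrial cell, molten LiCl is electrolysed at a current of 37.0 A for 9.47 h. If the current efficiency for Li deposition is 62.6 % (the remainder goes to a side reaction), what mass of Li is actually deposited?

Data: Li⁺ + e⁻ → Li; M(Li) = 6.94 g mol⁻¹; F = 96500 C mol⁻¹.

56.8 g

Q = I·t = 37.00 × 34092 = 1261000 C.
n(e⁻) = 1261000/96500 = 13.07 mol; theoretically n(Li) = 13.07/1 = 13.07 mol, m_theo = 90.72 g.
At 62.6 % efficiency, m_actual = 0.626 × 90.72 = 56.8 g.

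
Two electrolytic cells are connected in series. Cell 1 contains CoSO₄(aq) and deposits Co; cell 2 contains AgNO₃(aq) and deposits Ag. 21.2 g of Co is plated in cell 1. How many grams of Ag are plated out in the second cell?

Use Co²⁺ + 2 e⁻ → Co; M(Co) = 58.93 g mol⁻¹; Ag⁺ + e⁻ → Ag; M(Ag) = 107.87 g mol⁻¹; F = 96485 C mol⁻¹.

n(Co) = 21.2 / 58.93 = 0.3597 mol.
Since Co²⁺ + 2 e⁻ → Co, n(e⁻) passed = 2 × 0.3597 = 0.7195 mol.
Cells in series carry the same charge, so the same 0.7195 mol of electrons passes through cell 2.
Ag⁺ + e⁻ → Ag, so n(Ag) = 0.7195 / 1 = 0.7195 mol.
m(Ag) = 0.7195 × 107.87 = 77.6 g.

77.6 g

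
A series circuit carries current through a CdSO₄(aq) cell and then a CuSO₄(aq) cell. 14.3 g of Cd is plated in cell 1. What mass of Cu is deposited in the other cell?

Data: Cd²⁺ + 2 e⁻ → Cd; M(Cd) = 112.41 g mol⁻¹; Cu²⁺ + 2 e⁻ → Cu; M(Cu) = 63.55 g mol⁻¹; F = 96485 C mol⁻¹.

8.08 g

n(Cd) = 14.3 / 112.41 = 0.1272 mol.
Since Cd²⁺ + 2 e⁻ → Cd, n(e⁻) passed = 2 × 0.1272 = 0.2544 mol.
Cells in series carry the same charge, so the same 0.2544 mol of electrons passes through cell 2.
Cu²⁺ + 2 e⁻ → Cu, so n(Cu) = 0.2544 / 2 = 0.1272 mol.
m(Cu) = 0.1272 × 63.55 = 8.08 g.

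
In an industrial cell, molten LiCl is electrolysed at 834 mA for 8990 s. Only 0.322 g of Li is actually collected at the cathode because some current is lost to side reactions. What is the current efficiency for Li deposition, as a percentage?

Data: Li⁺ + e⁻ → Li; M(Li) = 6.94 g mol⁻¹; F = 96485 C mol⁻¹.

59.7 %

Q = I·t = 0.8340 × 8990.0 = 7498 C; n(e⁻) = 7498/96485 = 0.07771 mol.
Theoretical n(Li) = n(e⁻)/1 = 0.07771 mol, i.e. m_theo = 0.07771 × 6.94 = 0.5393 g.
Efficiency = m_actual / m_theo = 0.322 / 0.5393 = 59.7 %.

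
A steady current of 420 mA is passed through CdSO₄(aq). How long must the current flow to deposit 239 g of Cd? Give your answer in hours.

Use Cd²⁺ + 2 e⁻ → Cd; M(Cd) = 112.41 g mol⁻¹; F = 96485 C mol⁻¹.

n(Cd) = m/M = 239 / 112.41 = 2.126 mol.
Each Cd atom requires 2 electrons, so n(e⁻) = 2 × 2.126 = 4.252 mol.
Q = n(e⁻)·F = 4.252 × 96485 = 410300 C.
t = Q/I = 410300 / 0.4200 A = 976900 s = 271 h.

271 h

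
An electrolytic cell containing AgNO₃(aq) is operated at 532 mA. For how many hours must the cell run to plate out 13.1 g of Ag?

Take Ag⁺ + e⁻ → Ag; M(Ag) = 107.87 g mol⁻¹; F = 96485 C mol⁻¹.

n(Ag) = m/M = 13.1 / 107.87 = 0.1214 mol.
Each Ag atom requires 1 electron, so n(e⁻) = 1 × 0.1214 = 0.1214 mol.
Q = n(e⁻)·F = 0.1214 × 96485 = 11720 C.
t = Q/I = 11720 / 0.5320 A = 22030 s = 6.12 h.

6.12 h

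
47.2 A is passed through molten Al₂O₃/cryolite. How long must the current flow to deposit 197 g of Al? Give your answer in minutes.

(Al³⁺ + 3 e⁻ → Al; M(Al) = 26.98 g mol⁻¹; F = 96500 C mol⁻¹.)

n(Al) = m/M = 197 / 26.98 = 7.302 mol.
Each Al atom requires 3 electrons, so n(e⁻) = 3 × 7.302 = 21.91 mol.
Q = n(e⁻)·F = 21.91 × 96500 = 2114000 C.
t = Q/I = 2114000 / 47.20 A = 44780 s = 746 min.

746 min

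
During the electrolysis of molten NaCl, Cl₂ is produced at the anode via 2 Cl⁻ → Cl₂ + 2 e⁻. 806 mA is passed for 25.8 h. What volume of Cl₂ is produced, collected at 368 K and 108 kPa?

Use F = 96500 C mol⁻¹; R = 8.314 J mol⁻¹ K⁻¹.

11.0 L

Q = I·t = 0.8060 A × 92880 s = 74860 C.
n(e⁻) = Q/F = 74860 / 96500 = 0.7758 mol.
2 electrons are transferred per Cl₂ molecule, so n(Cl₂) = 0.7758 / 2 = 0.3879 mol.
V = nRT/P = (0.3879 × 8.314 × 368) / (108 × 10³ Pa) = 0.0110 m³ = 11.0 L.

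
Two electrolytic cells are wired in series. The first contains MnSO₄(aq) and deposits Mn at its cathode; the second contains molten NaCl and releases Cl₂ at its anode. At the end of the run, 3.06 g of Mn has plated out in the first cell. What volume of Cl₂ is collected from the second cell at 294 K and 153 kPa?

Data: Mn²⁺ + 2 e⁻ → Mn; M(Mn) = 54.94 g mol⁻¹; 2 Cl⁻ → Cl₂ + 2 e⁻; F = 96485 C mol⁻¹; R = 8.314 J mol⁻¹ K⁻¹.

n(Mn) = 3.06 / 54.94 = 0.05570 mol, so n(e⁻) = 2 × 0.05570 = 0.1114 mol.
The cells are in series, so the same 0.1114 mol of electrons passes through the second cell.
2 Cl⁻ → Cl₂ + 2 e⁻ — 2 mol e⁻ per mol Cl₂, so n(Cl₂) = 0.1114/2 = 0.05570 mol.
V = nRT/P = (0.05570 × 8.314 × 294) / (153 × 10³) = 8.90 × 10⁻⁴ m³ = 0.890 L.

0.890 L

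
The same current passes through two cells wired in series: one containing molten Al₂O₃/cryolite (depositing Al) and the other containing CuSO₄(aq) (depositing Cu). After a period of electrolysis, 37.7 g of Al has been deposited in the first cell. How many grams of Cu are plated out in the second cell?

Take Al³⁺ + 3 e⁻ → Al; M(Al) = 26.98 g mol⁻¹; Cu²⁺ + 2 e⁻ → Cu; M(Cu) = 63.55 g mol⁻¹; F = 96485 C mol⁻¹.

133 g

n(Al) = 37.7 / 26.98 = 1.397 mol.
Since Al³⁺ + 3 e⁻ → Al, n(e⁻) passed = 3 × 1.397 = 4.192 mol.
Cells in series carry the same charge, so the same 4.192 mol of electrons passes through cell 2.
Cu²⁺ + 2 e⁻ → Cu, so n(Cu) = 4.192 / 2 = 2.096 mol.
m(Cu) = 2.096 × 63.55 = 133 g.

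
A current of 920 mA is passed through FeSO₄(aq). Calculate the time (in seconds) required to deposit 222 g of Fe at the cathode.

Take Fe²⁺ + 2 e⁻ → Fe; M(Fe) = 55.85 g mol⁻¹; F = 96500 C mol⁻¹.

8.34 × 10⁵ s

n(Fe) = m/M = 222 / 55.85 = 3.975 mol.
Each Fe atom requires 2 electrons, so n(e⁻) = 2 × 3.975 = 7.950 mol.
Q = n(e⁻)·F = 7.950 × 96500 = 767200 C.
t = Q/I = 767200 / 0.9200 A = 833900 s.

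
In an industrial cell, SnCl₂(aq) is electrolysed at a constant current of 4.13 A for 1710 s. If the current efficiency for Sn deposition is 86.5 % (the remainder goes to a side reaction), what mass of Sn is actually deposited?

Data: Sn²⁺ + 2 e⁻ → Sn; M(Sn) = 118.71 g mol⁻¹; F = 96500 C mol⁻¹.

3.76 g

Q = I·t = 4.130 × 1710.0 = 7062 C.
n(e⁻) = 7062/96500 = 0.07318 mol; theoretically n(Sn) = 0.07318/2 = 0.03659 mol, m_theo = 4.344 g.
At 86.5 % efficiency, m_actual = 0.865 × 4.344 = 3.76 g.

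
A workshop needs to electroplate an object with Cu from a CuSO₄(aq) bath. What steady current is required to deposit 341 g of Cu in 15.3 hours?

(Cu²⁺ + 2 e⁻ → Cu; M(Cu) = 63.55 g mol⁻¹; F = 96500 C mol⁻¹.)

n(Cu) = 341 / 63.55 = 5.366 mol.
n(e⁻) = 2 × 5.366 = 10.73 mol.
Q = n(e⁻)·F = 10.73 × 96500 = 1036000 C.
I = Q/t = 1036000 / 55080 s = 18.8 A.

18.8 A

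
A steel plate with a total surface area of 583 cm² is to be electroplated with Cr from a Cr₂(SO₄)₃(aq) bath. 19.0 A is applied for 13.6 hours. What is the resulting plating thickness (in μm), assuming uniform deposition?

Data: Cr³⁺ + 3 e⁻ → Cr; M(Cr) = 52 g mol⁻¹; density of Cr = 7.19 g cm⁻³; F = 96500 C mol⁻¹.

Q = I·t = 19.00 × 48960 = 930200 C; n(e⁻) = 9.640 mol.
n(Cr) = n(e⁻)/3 = 3.213 mol, so m = 3.213 × 52 = 167.1 g.
Volume = m/ρ = 167.1 / 7.19 = 23.24 cm³.
Thickness = V/A = 23.24 / 583 = 0.0399 cm = 399 μm.

399 μm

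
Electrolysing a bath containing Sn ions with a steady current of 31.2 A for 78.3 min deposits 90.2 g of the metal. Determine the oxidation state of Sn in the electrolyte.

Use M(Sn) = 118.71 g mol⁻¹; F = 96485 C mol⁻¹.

+2

Q = I·t = 31.20 A × 4698.0 s = 146600 C, so n(e⁻) = 146600/96485 = 1.519 mol.
n(Sn) deposited = 90.2 / 118.71 = 0.7598 mol.
Electrons per atom = n(e⁻)/n(Sn) = 1.519 / 0.7598 = 2.00 ≈ 2, so the ion is Sn²⁺.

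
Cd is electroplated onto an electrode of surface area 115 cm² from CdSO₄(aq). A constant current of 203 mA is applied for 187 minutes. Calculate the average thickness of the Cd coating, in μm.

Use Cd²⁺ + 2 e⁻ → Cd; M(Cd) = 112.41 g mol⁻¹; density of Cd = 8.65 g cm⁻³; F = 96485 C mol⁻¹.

13.3 μm

Q = I·t = 0.2030 × 11220 = 2278 C; n(e⁻) = 0.02361 mol.
n(Cd) = n(e⁻)/2 = 0.01180 mol, so m = 0.01180 × 112.41 = 1.327 g.
Volume = m/ρ = 1.327 / 8.65 = 0.1534 cm³.
Thickness = V/A = 0.1534 / 115 = 0.00133 cm = 13.3 μm.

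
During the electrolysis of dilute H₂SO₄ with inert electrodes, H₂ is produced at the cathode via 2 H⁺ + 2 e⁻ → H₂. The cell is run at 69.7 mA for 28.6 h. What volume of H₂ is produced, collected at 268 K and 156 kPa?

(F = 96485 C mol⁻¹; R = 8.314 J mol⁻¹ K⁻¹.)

Q = I·t = 0.06970 A × 102960 s = 7176 C.
n(e⁻) = Q/F = 7176 / 96485 = 0.07438 mol.
2 electrons are transferred per H₂ molecule, so n(H₂) = 0.07438 / 2 = 0.03719 mol.
V = nRT/P = (0.03719 × 8.314 × 268) / (156 × 10³ Pa) = 5.31 × 10⁻⁴ m³ = 0.531 L.

0.531 L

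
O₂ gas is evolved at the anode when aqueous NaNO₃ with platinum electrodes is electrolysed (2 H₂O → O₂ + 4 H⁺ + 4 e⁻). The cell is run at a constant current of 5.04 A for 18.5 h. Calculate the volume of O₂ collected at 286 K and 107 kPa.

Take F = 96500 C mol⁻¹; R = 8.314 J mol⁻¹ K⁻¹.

19.3 L

Q = I·t = 5.040 A × 66600 s = 335700 C.
n(e⁻) = Q/F = 335700 / 96500 = 3.478 mol.
4 electrons are transferred per O₂ molecule, so n(O₂) = 3.478 / 4 = 0.8696 mol.
V = nRT/P = (0.8696 × 8.314 × 286) / (107 × 10³ Pa) = 0.0193 m³ = 19.3 L.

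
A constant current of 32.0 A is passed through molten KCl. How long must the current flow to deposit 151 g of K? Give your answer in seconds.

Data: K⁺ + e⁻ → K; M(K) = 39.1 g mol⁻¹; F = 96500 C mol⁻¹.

n(K) = m/M = 151 / 39.1 = 3.862 mol.
Each K atom requires 1 electron, so n(e⁻) = 1 × 3.862 = 3.862 mol.
Q = n(e⁻)·F = 3.862 × 96500 = 372700 C.
t = Q/I = 372700 / 32.00 A = 11650 s.

11600 s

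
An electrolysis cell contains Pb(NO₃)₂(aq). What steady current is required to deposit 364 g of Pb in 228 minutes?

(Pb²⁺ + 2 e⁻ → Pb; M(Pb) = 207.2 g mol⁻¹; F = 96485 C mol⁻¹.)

n(Pb) = 364 / 207.2 = 1.757 mol.
n(e⁻) = 2 × 1.757 = 3.514 mol.
Q = n(e⁻)·F = 3.514 × 96485 = 339000 C.
I = Q/t = 339000 / 13680 s = 24.8 A.

24.8 A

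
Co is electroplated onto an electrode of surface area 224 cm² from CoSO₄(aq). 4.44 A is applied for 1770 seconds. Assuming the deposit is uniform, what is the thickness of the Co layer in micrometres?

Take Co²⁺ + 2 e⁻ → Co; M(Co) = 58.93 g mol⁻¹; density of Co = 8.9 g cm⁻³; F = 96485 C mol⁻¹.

12.0 μm

Q = I·t = 4.440 × 1770.0 = 7859 C; n(e⁻) = 0.08145 mol.
n(Co) = n(e⁻)/2 = 0.04073 mol, so m = 0.04073 × 58.93 = 2.400 g.
Volume = m/ρ = 2.400 / 8.9 = 0.2697 cm³.
Thickness = V/A = 0.2697 / 224 = 0.00120 cm = 12.0 μm.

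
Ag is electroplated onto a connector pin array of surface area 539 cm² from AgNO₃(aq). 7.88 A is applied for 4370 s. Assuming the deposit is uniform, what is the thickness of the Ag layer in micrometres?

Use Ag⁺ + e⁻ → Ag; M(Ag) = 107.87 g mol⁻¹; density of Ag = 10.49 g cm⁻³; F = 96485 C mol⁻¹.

Q = I·t = 7.880 × 4370.0 = 34440 C; n(e⁻) = 0.3569 mol.
n(Ag) = n(e⁻)/1 = 0.3569 mol, so m = 0.3569 × 107.87 = 38.50 g.
Volume = m/ρ = 38.50 / 10.49 = 3.670 cm³.
Thickness = V/A = 3.670 / 539 = 0.00681 cm = 68.1 μm.

68.1 μm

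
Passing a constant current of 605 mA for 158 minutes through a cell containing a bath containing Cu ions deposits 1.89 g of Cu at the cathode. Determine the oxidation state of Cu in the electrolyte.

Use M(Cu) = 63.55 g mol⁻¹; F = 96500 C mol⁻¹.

Q = I·t = 0.6050 A × 9480.0 s = 5735 C, so n(e⁻) = 5735/96500 = 0.05943 mol.
n(Cu) deposited = 1.89 / 63.55 = 0.02974 mol.
Electrons per atom = n(e⁻)/n(Cu) = 0.05943 / 0.02974 = 2.00 ≈ 2, so the ion is Cu²⁺.

+2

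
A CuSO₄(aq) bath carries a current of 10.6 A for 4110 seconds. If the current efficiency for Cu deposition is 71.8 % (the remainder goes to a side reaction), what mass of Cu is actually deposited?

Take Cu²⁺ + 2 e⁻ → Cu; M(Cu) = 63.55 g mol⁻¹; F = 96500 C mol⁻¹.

Q = I·t = 10.60 × 4110.0 = 43570 C.
n(e⁻) = 43570/96500 = 0.4515 mol; theoretically n(Cu) = 0.4515/2 = 0.2257 mol, m_theo = 14.35 g.
At 71.8 % efficiency, m_actual = 0.718 × 14.35 = 10.3 g.

10.3 g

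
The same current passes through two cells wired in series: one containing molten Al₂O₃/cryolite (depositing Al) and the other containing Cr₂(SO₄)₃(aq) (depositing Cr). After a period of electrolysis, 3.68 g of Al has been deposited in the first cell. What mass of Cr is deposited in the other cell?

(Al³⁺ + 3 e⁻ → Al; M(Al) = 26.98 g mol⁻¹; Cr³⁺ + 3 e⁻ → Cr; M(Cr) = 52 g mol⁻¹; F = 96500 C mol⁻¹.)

7.09 g

n(Al) = 3.68 / 26.98 = 0.1364 mol.
Since Al³⁺ + 3 e⁻ → Al, n(e⁻) passed = 3 × 0.1364 = 0.4092 mol.
Cells in series carry the same charge, so the same 0.4092 mol of electrons passes through cell 2.
Cr³⁺ + 3 e⁻ → Cr, so n(Cr) = 0.4092 / 3 = 0.1364 mol.
m(Cr) = 0.1364 × 52 = 7.09 g.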